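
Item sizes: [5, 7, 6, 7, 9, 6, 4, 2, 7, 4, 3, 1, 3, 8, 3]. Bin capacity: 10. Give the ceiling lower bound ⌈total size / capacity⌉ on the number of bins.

8

Total size = 5 + 7 + 6 + 7 + 9 + 6 + 4 + 2 + 7 + 4 + 3 + 1 + 3 + 8 + 3 = 75.
⌈75 / 10⌉ = 8.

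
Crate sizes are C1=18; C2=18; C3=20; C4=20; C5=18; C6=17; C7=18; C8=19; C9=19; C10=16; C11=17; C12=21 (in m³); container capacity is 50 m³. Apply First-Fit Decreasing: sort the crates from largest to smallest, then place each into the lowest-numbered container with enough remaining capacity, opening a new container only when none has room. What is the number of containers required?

Sorted descending: 21, 20, 20, 19, 19, 18, 18, 18, 18, 17, 17, 16.
21 m³ → container 1 (remaining 29 m³)
20 m³ → container 1 (remaining 9 m³)
20 m³ → container 2 (remaining 30 m³)
19 m³ → container 2 (remaining 11 m³)
19 m³ → container 3 (remaining 31 m³)
18 m³ → container 3 (remaining 13 m³)
18 m³ → container 4 (remaining 32 m³)
18 m³ → container 4 (remaining 14 m³)
18 m³ → container 5 (remaining 32 m³)
17 m³ → container 5 (remaining 15 m³)
17 m³ → container 6 (remaining 33 m³)
16 m³ → container 6 (remaining 17 m³)

6 containers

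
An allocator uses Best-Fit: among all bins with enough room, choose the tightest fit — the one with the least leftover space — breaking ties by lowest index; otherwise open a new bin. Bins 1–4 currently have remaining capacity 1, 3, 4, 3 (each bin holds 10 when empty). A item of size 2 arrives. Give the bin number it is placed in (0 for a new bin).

2

Bins with room: bin 2 (3), bin 3 (4), bin 4 (3).
Tightest fit is bin 2 with 3 free.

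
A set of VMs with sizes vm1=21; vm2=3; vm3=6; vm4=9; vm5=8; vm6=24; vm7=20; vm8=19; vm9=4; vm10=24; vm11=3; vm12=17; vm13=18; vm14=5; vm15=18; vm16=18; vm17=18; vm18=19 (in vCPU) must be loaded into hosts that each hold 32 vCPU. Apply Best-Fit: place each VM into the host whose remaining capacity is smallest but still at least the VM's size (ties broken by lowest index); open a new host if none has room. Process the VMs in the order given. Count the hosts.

12 hosts

host 1: place vm1 (21 vCPU), 11 vCPU left
host 1: place vm2 (3 vCPU), 8 vCPU left
host 1: place vm3 (6 vCPU), 2 vCPU left
host 2: place vm4 (9 vCPU), 23 vCPU left
host 2: place vm5 (8 vCPU), 15 vCPU left
host 3: place vm6 (24 vCPU), 8 vCPU left
host 4: place vm7 (20 vCPU), 12 vCPU left
host 5: place vm8 (19 vCPU), 13 vCPU left
host 3: place vm9 (4 vCPU), 4 vCPU left
host 6: place vm10 (24 vCPU), 8 vCPU left
host 3: place vm11 (3 vCPU), 1 vCPU left
host 7: place vm12 (17 vCPU), 15 vCPU left
host 8: place vm13 (18 vCPU), 14 vCPU left
host 6: place vm14 (5 vCPU), 3 vCPU left
host 9: place vm15 (18 vCPU), 14 vCPU left
host 10: place vm16 (18 vCPU), 14 vCPU left
host 11: place vm17 (18 vCPU), 14 vCPU left
host 12: place vm18 (19 vCPU), 13 vCPU left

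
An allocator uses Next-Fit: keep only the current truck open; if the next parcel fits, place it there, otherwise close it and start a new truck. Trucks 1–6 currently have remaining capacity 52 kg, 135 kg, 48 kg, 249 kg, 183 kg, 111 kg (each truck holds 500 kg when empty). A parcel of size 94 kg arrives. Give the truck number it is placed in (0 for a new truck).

6

Next-Fit only looks at truck 6, which has 111 kg free.
94 kg fits there.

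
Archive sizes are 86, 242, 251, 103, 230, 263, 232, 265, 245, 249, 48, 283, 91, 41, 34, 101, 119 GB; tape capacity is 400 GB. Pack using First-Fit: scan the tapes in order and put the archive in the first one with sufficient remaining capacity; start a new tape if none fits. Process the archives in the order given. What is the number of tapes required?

9 tapes

86 GB → tape 1 (remaining 314 GB)
242 GB → tape 1 (remaining 72 GB)
251 GB → tape 2 (remaining 149 GB)
103 GB → tape 2 (remaining 46 GB)
230 GB → tape 3 (remaining 170 GB)
263 GB → tape 4 (remaining 137 GB)
232 GB → tape 5 (remaining 168 GB)
265 GB → tape 6 (remaining 135 GB)
245 GB → tape 7 (remaining 155 GB)
249 GB → tape 8 (remaining 151 GB)
48 GB → tape 1 (remaining 24 GB)
283 GB → tape 9 (remaining 117 GB)
91 GB → tape 3 (remaining 79 GB)
41 GB → tape 2 (remaining 5 GB)
34 GB → tape 3 (remaining 45 GB)
101 GB → tape 4 (remaining 36 GB)
119 GB → tape 5 (remaining 49 GB)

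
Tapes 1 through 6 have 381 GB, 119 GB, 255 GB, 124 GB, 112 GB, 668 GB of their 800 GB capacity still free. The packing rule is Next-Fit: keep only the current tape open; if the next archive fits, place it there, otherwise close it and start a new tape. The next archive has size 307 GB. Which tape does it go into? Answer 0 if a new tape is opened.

Next-Fit only looks at tape 6, which has 668 GB free.
307 GB fits there.

6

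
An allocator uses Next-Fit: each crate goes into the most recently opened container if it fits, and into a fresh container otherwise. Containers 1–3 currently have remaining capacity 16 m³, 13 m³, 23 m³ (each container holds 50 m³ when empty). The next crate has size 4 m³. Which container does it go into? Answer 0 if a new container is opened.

3

Next-Fit only looks at container 3, which has 23 m³ free.
4 m³ fits there.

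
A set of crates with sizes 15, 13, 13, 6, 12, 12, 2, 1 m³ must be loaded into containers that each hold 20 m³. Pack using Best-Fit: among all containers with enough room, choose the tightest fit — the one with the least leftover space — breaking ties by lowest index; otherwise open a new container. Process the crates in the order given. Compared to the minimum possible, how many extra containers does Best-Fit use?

Best-Fit: [15,2] [13,6,1] [13] [12] [12] → 5 containers.
5 crates exceed 10 m³ (half the capacity), and no two of those can share a container, so at least 5 containers are needed.
So 5 is already optimal.

0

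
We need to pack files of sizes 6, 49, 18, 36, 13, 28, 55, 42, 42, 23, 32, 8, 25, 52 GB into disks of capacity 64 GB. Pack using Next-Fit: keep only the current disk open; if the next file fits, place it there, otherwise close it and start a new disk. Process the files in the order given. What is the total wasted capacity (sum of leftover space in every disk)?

147

Put 6 GB in disk 1; 58 GB remain.
Put 49 GB in disk 1; 9 GB remain.
Put 18 GB in disk 2; 46 GB remain.
Put 36 GB in disk 2; 10 GB remain.
Put 13 GB in disk 3; 51 GB remain.
Put 28 GB in disk 3; 23 GB remain.
Put 55 GB in disk 4; 9 GB remain.
Put 42 GB in disk 5; 22 GB remain.
Put 42 GB in disk 6; 22 GB remain.
Put 23 GB in disk 7; 41 GB remain.
Put 32 GB in disk 7; 9 GB remain.
Put 8 GB in disk 7; 1 GB remain.
Put 25 GB in disk 8; 39 GB remain.
Put 52 GB in disk 9; 12 GB remain.
9 disks × 64 GB = 576 GB; used 429 GB; unused 147 GB.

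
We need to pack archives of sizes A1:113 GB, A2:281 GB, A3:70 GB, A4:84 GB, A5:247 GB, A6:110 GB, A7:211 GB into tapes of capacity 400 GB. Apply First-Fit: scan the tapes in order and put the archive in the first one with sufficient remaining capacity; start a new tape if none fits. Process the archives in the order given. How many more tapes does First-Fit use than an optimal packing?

First-Fit: [113,281] [70,84,110] [247] [211] → 4 tapes.
Total size 1116 GB; any packing needs at least ⌈1116/400⌉ = 3 tapes.
An optimal packing achieves that bound: [281,113] [247,110] [211,84,70] → 3 tapes.
Excess: 4 − 3 = 1.

1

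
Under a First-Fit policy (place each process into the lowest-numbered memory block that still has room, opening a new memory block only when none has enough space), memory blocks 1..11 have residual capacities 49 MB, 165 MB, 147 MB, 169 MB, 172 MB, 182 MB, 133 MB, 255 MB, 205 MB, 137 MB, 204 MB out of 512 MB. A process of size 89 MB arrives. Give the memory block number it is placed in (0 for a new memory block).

2

Memory blocks with room: memory block 2 (165 MB), memory block 3 (147 MB), memory block 4 (169 MB), memory block 5 (172 MB), memory block 6 (182 MB), memory block 7 (133 MB), memory block 8 (255 MB), memory block 9 (205 MB), memory block 10 (137 MB), memory block 11 (204 MB).
The first with room is memory block 2.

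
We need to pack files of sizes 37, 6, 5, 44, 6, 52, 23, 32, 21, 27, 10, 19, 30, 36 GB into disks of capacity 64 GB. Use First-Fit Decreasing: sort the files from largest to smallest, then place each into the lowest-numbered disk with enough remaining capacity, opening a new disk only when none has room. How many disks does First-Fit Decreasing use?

6 disks

Sorted descending: 52, 44, 37, 36, 32, 30, 27, 23, 21, 19, 10, 6, 6, 5.
disk 1: place 52 GB, 12 GB left
disk 2: place 44 GB, 20 GB left
disk 3: place 37 GB, 27 GB left
disk 4: place 36 GB, 28 GB left
disk 5: place 32 GB, 32 GB left
disk 5: place 30 GB, 2 GB left
disk 3: place 27 GB, 0 GB left
disk 4: place 23 GB, 5 GB left
disk 6: place 21 GB, 43 GB left
disk 2: place 19 GB, 1 GB left
disk 1: place 10 GB, 2 GB left
disk 6: place 6 GB, 37 GB left
disk 6: place 6 GB, 31 GB left
disk 4: place 5 GB, 0 GB left
Final disks: [52,10] [44,19] [37,27] [36,23,5] [32,30] [21,6,6].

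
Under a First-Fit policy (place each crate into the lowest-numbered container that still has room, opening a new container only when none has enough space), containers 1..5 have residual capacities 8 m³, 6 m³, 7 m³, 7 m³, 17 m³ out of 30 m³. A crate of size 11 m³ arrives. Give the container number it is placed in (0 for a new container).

5

Containers with room: container 5 (17 m³).
The first with room is container 5.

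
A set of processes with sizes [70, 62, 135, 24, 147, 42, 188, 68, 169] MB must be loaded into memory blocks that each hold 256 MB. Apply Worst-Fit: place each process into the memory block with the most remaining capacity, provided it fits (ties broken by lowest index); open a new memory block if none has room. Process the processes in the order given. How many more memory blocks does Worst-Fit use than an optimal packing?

Worst-Fit: [70,62,24] [135,42] [147,68] [188] [169] → 5 memory blocks.
Total size 905 MB; any packing needs at least ⌈905/256⌉ = 4 memory blocks.
An optimal packing achieves that bound: [188,68] [169,70] [147,62,42] [135,24] → 4 memory blocks.
Excess: 5 − 4 = 1.

1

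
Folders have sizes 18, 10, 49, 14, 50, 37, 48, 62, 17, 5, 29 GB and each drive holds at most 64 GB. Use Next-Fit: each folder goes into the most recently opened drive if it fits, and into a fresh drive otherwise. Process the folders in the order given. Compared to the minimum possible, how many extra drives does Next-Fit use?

Next-Fit: [18,10] [49,14] [50] [37] [48] [62] [17,5,29] → 7 drives.
Total size 339 GB; any packing needs at least ⌈339/64⌉ = 6 drives.
An optimal packing achieves that bound: [62] [50,14] [49,10,5] [48] [37,18] [29,17] → 6 drives.
Excess: 7 − 6 = 1.

1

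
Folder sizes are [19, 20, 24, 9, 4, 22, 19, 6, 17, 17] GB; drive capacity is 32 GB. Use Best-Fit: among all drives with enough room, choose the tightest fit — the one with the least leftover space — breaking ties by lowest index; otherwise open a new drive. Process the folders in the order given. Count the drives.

7 drives

Put 19 GB in drive 1; 13 GB remain.
Put 20 GB in drive 2; 12 GB remain.
Put 24 GB in drive 3; 8 GB remain.
Put 9 GB in drive 2; 3 GB remain.
Put 4 GB in drive 3; 4 GB remain.
Put 22 GB in drive 4; 10 GB remain.
Put 19 GB in drive 5; 13 GB remain.
Put 6 GB in drive 4; 4 GB remain.
Put 17 GB in drive 6; 15 GB remain.
Put 17 GB in drive 7; 15 GB remain.
Final drives: [19] [20,9] [24,4] [22,6] [19] [17] [17].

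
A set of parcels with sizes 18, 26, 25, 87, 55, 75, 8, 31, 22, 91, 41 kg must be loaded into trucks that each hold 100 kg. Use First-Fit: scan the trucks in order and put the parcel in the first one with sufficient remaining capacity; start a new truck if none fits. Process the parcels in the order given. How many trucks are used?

Put 18 kg in truck 1; 82 kg remain.
Put 26 kg in truck 1; 56 kg remain.
Put 25 kg in truck 1; 31 kg remain.
Put 87 kg in truck 2; 13 kg remain.
Put 55 kg in truck 3; 45 kg remain.
Put 75 kg in truck 4; 25 kg remain.
Put 8 kg in truck 1; 23 kg remain.
Put 31 kg in truck 3; 14 kg remain.
Put 22 kg in truck 1; 1 kg remain.
Put 91 kg in truck 5; 9 kg remain.
Put 41 kg in truck 6; 59 kg remain.
Final trucks: [18,26,25,8,22] [87] [55,31] [75] [91] [41].

6 trucks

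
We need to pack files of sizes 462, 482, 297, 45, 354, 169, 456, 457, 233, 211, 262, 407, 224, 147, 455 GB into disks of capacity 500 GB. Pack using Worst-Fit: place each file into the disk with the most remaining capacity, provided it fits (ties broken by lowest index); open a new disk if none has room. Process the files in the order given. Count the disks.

Put 462 GB in disk 1; 38 GB remain.
Put 482 GB in disk 2; 18 GB remain.
Put 297 GB in disk 3; 203 GB remain.
Put 45 GB in disk 3; 158 GB remain.
Put 354 GB in disk 4; 146 GB remain.
Put 169 GB in disk 5; 331 GB remain.
Put 456 GB in disk 6; 44 GB remain.
Put 457 GB in disk 7; 43 GB remain.
Put 233 GB in disk 5; 98 GB remain.
Put 211 GB in disk 8; 289 GB remain.
Put 262 GB in disk 8; 27 GB remain.
Put 407 GB in disk 9; 93 GB remain.
Put 224 GB in disk 10; 276 GB remain.
Put 147 GB in disk 10; 129 GB remain.
Put 455 GB in disk 11; 45 GB remain.

11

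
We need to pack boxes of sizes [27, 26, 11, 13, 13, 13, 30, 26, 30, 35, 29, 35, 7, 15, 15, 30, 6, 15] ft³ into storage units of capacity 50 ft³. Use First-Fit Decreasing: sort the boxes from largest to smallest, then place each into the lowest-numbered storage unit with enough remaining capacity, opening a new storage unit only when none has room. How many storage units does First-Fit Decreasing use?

9 storage units

Sorted descending: 35, 35, 30, 30, 30, 29, 27, 26, 26, 15, 15, 15, 13, 13, 13, 11, 7, 6.
storage unit 1: place 35 ft³, 15 ft³ left
storage unit 2: place 35 ft³, 15 ft³ left
storage unit 3: place 30 ft³, 20 ft³ left
storage unit 4: place 30 ft³, 20 ft³ left
storage unit 5: place 30 ft³, 20 ft³ left
storage unit 6: place 29 ft³, 21 ft³ left
storage unit 7: place 27 ft³, 23 ft³ left
storage unit 8: place 26 ft³, 24 ft³ left
storage unit 9: place 26 ft³, 24 ft³ left
storage unit 1: place 15 ft³, 0 ft³ left
storage unit 2: place 15 ft³, 0 ft³ left
storage unit 3: place 15 ft³, 5 ft³ left
storage unit 4: place 13 ft³, 7 ft³ left
storage unit 5: place 13 ft³, 7 ft³ left
storage unit 6: place 13 ft³, 8 ft³ left
storage unit 7: place 11 ft³, 12 ft³ left
storage unit 4: place 7 ft³, 0 ft³ left
storage unit 5: place 6 ft³, 1 ft³ left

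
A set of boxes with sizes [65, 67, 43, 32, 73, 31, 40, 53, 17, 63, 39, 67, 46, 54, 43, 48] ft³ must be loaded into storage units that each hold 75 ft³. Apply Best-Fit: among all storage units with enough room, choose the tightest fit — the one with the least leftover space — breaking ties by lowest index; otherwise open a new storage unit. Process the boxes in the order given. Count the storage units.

13

Put 65 ft³ in storage unit 1; 10 ft³ remain.
Put 67 ft³ in storage unit 2; 8 ft³ remain.
Put 43 ft³ in storage unit 3; 32 ft³ remain.
Put 32 ft³ in storage unit 3; 0 ft³ remain.
Put 73 ft³ in storage unit 4; 2 ft³ remain.
Put 31 ft³ in storage unit 5; 44 ft³ remain.
Put 40 ft³ in storage unit 5; 4 ft³ remain.
Put 53 ft³ in storage unit 6; 22 ft³ remain.
Put 17 ft³ in storage unit 6; 5 ft³ remain.
Put 63 ft³ in storage unit 7; 12 ft³ remain.
Put 39 ft³ in storage unit 8; 36 ft³ remain.
Put 67 ft³ in storage unit 9; 8 ft³ remain.
Put 46 ft³ in storage unit 10; 29 ft³ remain.
Put 54 ft³ in storage unit 11; 21 ft³ remain.
Put 43 ft³ in storage unit 12; 32 ft³ remain.
Put 48 ft³ in storage unit 13; 27 ft³ remain.
Final storage units: [65] [67] [43,32] [73] [31,40] [53,17] [63] [39] [67] [46] [54] [43] [48].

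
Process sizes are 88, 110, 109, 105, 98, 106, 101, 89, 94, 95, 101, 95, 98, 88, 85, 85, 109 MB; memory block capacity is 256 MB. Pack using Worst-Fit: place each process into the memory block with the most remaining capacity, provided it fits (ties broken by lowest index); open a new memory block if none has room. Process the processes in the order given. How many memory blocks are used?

Put 88 MB in memory block 1; 168 MB remain.
Put 110 MB in memory block 1; 58 MB remain.
Put 109 MB in memory block 2; 147 MB remain.
Put 105 MB in memory block 2; 42 MB remain.
Put 98 MB in memory block 3; 158 MB remain.
Put 106 MB in memory block 3; 52 MB remain.
Put 101 MB in memory block 4; 155 MB remain.
Put 89 MB in memory block 4; 66 MB remain.
Put 94 MB in memory block 5; 162 MB remain.
Put 95 MB in memory block 5; 67 MB remain.
Put 101 MB in memory block 6; 155 MB remain.
Put 95 MB in memory block 6; 60 MB remain.
Put 98 MB in memory block 7; 158 MB remain.
Put 88 MB in memory block 7; 70 MB remain.
Put 85 MB in memory block 8; 171 MB remain.
Put 85 MB in memory block 8; 86 MB remain.
Put 109 MB in memory block 9; 147 MB remain.
Final memory blocks: [88,110] [109,105] [98,106] [101,89] [94,95] [101,95] [98,88] [85,85] [109].

9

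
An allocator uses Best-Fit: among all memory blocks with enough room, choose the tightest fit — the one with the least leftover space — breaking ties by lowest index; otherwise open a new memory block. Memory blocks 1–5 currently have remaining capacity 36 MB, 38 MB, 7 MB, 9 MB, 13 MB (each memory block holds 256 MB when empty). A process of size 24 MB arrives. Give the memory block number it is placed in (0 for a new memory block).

Memory blocks with room: memory block 1 (36 MB), memory block 2 (38 MB).
Tightest fit is memory block 1 with 36 MB free.

1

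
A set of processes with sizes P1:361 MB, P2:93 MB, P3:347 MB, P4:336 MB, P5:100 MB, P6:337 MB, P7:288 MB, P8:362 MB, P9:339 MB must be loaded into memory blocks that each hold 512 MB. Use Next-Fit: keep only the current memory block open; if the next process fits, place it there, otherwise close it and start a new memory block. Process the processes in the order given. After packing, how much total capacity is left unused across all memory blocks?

1021

P1 (361 MB) → memory block 1 (remaining 151 MB)
P2 (93 MB) → memory block 1 (remaining 58 MB)
P3 (347 MB) → memory block 2 (remaining 165 MB)
P4 (336 MB) → memory block 3 (remaining 176 MB)
P5 (100 MB) → memory block 3 (remaining 76 MB)
P6 (337 MB) → memory block 4 (remaining 175 MB)
P7 (288 MB) → memory block 5 (remaining 224 MB)
P8 (362 MB) → memory block 6 (remaining 150 MB)
P9 (339 MB) → memory block 7 (remaining 173 MB)
7 memory blocks × 512 MB = 3584 MB; used 2563 MB; unused 1021 MB.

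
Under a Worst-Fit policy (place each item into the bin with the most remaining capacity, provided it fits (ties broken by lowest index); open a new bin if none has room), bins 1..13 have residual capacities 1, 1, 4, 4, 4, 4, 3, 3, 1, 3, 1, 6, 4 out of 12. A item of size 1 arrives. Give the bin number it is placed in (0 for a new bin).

Bins with room: bin 1 (1), bin 2 (1), bin 3 (4), bin 4 (4), bin 5 (4), bin 6 (4), bin 7 (3), bin 8 (3), bin 9 (1), bin 10 (3), bin 11 (1), bin 12 (6), bin 13 (4).
Most room is bin 12 with 6 free.

12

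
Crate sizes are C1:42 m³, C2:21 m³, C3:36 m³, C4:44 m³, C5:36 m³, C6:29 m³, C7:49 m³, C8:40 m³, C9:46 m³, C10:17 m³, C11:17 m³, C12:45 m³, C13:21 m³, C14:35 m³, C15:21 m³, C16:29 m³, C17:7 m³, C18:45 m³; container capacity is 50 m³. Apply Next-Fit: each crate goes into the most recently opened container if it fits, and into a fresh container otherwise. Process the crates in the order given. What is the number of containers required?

16 containers

C1 (42 m³) → container 1 (remaining 8 m³)
C2 (21 m³) → container 2 (remaining 29 m³)
C3 (36 m³) → container 3 (remaining 14 m³)
C4 (44 m³) → container 4 (remaining 6 m³)
C5 (36 m³) → container 5 (remaining 14 m³)
C6 (29 m³) → container 6 (remaining 21 m³)
C7 (49 m³) → container 7 (remaining 1 m³)
C8 (40 m³) → container 8 (remaining 10 m³)
C9 (46 m³) → container 9 (remaining 4 m³)
C10 (17 m³) → container 10 (remaining 33 m³)
C11 (17 m³) → container 10 (remaining 16 m³)
C12 (45 m³) → container 11 (remaining 5 m³)
C13 (21 m³) → container 12 (remaining 29 m³)
C14 (35 m³) → container 13 (remaining 15 m³)
C15 (21 m³) → container 14 (remaining 29 m³)
C16 (29 m³) → container 14 (remaining 0 m³)
C17 (7 m³) → container 15 (remaining 43 m³)
C18 (45 m³) → container 16 (remaining 5 m³)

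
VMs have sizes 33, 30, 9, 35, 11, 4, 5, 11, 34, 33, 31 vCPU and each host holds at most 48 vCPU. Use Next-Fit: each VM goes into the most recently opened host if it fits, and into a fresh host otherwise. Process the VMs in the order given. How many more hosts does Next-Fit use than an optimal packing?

1

Next-Fit: [33] [30,9] [35,11] [4,5,11] [34] [33] [31] → 7 hosts.
6 VMs exceed 24 vCPU (half the capacity), and no two of those can share a host, so at least 6 hosts are needed.
An optimal packing achieves that bound: [35,11] [34,11] [33,9,5] [33,4] [31] [30] → 6 hosts.
Excess: 7 − 6 = 1.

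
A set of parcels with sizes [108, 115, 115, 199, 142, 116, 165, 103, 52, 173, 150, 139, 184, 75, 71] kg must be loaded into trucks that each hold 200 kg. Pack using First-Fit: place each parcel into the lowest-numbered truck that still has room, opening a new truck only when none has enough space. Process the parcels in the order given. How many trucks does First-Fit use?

12 trucks

truck 1: place 108 kg, 92 kg left
truck 2: place 115 kg, 85 kg left
truck 3: place 115 kg, 85 kg left
truck 4: place 199 kg, 1 kg left
truck 5: place 142 kg, 58 kg left
truck 6: place 116 kg, 84 kg left
truck 7: place 165 kg, 35 kg left
truck 8: place 103 kg, 97 kg left
truck 1: place 52 kg, 40 kg left
truck 9: place 173 kg, 27 kg left
truck 10: place 150 kg, 50 kg left
truck 11: place 139 kg, 61 kg left
truck 12: place 184 kg, 16 kg left
truck 2: place 75 kg, 10 kg left
truck 3: place 71 kg, 14 kg left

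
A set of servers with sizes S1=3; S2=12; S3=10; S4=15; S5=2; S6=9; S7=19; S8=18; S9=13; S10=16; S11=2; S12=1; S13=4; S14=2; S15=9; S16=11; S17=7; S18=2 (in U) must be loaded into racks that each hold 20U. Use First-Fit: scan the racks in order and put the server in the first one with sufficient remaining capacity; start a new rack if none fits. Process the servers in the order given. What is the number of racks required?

8 racks

S1 (3U) → rack 1 (remaining 17U)
S2 (12U) → rack 1 (remaining 5U)
S3 (10U) → rack 2 (remaining 10U)
S4 (15U) → rack 3 (remaining 5U)
S5 (2U) → rack 1 (remaining 3U)
S6 (9U) → rack 2 (remaining 1U)
S7 (19U) → rack 4 (remaining 1U)
S8 (18U) → rack 5 (remaining 2U)
S9 (13U) → rack 6 (remaining 7U)
S10 (16U) → rack 7 (remaining 4U)
S11 (2U) → rack 1 (remaining 1U)
S12 (1U) → rack 1 (remaining 0U)
S13 (4U) → rack 3 (remaining 1U)
S14 (2U) → rack 5 (remaining 0U)
S15 (9U) → rack 8 (remaining 11U)
S16 (11U) → rack 8 (remaining 0U)
S17 (7U) → rack 6 (remaining 0U)
S18 (2U) → rack 7 (remaining 2U)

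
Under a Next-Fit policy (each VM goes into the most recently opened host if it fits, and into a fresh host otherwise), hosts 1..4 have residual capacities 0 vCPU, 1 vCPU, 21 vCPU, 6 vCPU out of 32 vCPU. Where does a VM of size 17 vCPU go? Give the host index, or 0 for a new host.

Next-Fit only looks at host 4, which has 6 vCPU free.
17 vCPU does not fit, so a new host is opened.

0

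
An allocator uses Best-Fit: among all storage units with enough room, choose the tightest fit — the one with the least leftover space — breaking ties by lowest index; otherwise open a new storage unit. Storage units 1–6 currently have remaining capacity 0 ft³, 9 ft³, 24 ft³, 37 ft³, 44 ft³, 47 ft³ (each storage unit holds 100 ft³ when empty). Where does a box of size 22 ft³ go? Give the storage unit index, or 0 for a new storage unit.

3

Storage units with room: storage unit 3 (24 ft³), storage unit 4 (37 ft³), storage unit 5 (44 ft³), storage unit 6 (47 ft³).
Tightest fit is storage unit 3 with 24 ft³ free.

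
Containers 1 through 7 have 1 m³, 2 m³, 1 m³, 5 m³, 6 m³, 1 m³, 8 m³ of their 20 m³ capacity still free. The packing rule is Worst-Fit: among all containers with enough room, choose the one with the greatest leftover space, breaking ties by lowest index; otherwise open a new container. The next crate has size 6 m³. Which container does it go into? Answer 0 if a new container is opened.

7

Containers with room: container 5 (6 m³), container 7 (8 m³).
Most room is container 7 with 8 m³ free.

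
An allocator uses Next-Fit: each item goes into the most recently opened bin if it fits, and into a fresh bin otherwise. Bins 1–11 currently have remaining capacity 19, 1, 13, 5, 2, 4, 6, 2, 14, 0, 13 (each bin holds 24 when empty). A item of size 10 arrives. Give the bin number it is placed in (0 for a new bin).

Next-Fit only looks at bin 11, which has 13 free.
10 fits there.

11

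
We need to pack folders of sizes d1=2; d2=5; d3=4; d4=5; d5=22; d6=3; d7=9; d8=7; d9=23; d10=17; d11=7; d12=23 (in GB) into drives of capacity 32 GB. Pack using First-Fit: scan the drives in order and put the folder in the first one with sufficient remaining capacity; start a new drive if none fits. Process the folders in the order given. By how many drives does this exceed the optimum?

1

First-Fit: [2,5,4,5,3,9] [22,7] [23,7] [17] [23] → 5 drives.
Total size 127 GB; any packing needs at least ⌈127/32⌉ = 4 drives.
An optimal packing achieves that bound: [23,9] [23,7,2] [22,7,3] [17,5,5,4] → 4 drives.
Excess: 5 − 4 = 1.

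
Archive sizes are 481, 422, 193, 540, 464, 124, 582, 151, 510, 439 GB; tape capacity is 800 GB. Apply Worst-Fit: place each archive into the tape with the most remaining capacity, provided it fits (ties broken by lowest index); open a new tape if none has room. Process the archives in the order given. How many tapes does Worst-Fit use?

7

Put 481 GB in tape 1; 319 GB remain.
Put 422 GB in tape 2; 378 GB remain.
Put 193 GB in tape 2; 185 GB remain.
Put 540 GB in tape 3; 260 GB remain.
Put 464 GB in tape 4; 336 GB remain.
Put 124 GB in tape 4; 212 GB remain.
Put 582 GB in tape 5; 218 GB remain.
Put 151 GB in tape 1; 168 GB remain.
Put 510 GB in tape 6; 290 GB remain.
Put 439 GB in tape 7; 361 GB remain.
Final tapes: [481,151] [422,193] [540] [464,124] [582] [510] [439].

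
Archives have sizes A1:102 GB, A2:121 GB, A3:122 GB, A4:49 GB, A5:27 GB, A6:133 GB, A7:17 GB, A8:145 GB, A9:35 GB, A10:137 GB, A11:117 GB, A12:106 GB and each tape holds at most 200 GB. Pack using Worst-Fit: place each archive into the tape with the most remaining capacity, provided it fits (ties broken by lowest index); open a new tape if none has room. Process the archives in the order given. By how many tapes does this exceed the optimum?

0

Worst-Fit: [102,49] [121,27] [122,17] [133,35] [145] [137] [117] [106] → 8 tapes.
8 archives exceed 100 GB (half the capacity), and no two of those can share a tape, so at least 8 tapes are needed.
So 8 is already optimal.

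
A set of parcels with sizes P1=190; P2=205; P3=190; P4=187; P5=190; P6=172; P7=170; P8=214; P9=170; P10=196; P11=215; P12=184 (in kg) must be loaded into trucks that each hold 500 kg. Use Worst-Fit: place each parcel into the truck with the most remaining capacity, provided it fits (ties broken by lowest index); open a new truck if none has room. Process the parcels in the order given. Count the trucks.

6

P1 (190 kg) → truck 1 (remaining 310 kg)
P2 (205 kg) → truck 1 (remaining 105 kg)
P3 (190 kg) → truck 2 (remaining 310 kg)
P4 (187 kg) → truck 2 (remaining 123 kg)
P5 (190 kg) → truck 3 (remaining 310 kg)
P6 (172 kg) → truck 3 (remaining 138 kg)
P7 (170 kg) → truck 4 (remaining 330 kg)
P8 (214 kg) → truck 4 (remaining 116 kg)
P9 (170 kg) → truck 5 (remaining 330 kg)
P10 (196 kg) → truck 5 (remaining 134 kg)
P11 (215 kg) → truck 6 (remaining 285 kg)
P12 (184 kg) → truck 6 (remaining 101 kg)
Final trucks: [190,205] [190,187] [190,172] [170,214] [170,196] [215,184].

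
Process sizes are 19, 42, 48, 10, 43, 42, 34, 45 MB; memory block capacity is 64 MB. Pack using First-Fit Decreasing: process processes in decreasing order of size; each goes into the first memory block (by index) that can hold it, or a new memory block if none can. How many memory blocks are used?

Sorted descending: 48, 45, 43, 42, 42, 34, 19, 10.
48 MB → memory block 1 (remaining 16 MB)
45 MB → memory block 2 (remaining 19 MB)
43 MB → memory block 3 (remaining 21 MB)
42 MB → memory block 4 (remaining 22 MB)
42 MB → memory block 5 (remaining 22 MB)
34 MB → memory block 6 (remaining 30 MB)
19 MB → memory block 2 (remaining 0 MB)
10 MB → memory block 1 (remaining 6 MB)

6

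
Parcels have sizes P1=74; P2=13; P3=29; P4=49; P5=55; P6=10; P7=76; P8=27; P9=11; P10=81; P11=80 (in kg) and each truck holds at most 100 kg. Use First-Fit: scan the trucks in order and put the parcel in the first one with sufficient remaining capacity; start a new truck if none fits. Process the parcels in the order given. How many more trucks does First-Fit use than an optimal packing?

0

First-Fit: [74,13,10] [29,49,11] [55,27] [76] [81] [80] → 6 trucks.
Total size 505 kg; any packing needs at least ⌈505/100⌉ = 6 trucks.
So 6 is already optimal.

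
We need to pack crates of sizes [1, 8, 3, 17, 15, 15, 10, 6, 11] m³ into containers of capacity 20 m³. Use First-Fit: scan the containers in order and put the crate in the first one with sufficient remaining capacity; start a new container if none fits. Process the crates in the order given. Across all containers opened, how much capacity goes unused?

34

Put 1 m³ in container 1; 19 m³ remain.
Put 8 m³ in container 1; 11 m³ remain.
Put 3 m³ in container 1; 8 m³ remain.
Put 17 m³ in container 2; 3 m³ remain.
Put 15 m³ in container 3; 5 m³ remain.
Put 15 m³ in container 4; 5 m³ remain.
Put 10 m³ in container 5; 10 m³ remain.
Put 6 m³ in container 1; 2 m³ remain.
Put 11 m³ in container 6; 9 m³ remain.
6 containers × 20 m³ = 120 m³; used 86 m³; unused 34 m³.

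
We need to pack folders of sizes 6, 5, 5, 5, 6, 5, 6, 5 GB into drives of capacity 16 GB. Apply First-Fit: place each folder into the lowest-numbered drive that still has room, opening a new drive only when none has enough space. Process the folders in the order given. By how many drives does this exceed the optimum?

0

First-Fit: [6,5,5] [5,6,5] [6,5] → 3 drives.
Total size 43 GB; any packing needs at least ⌈43/16⌉ = 3 drives.
So 3 is already optimal.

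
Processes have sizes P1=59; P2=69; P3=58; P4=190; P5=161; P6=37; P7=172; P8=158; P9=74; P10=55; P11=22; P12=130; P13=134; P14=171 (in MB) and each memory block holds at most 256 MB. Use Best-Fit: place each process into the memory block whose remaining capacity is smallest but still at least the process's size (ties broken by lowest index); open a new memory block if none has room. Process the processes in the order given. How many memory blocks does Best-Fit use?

Put P1 (59 MB) in memory block 1; 197 MB remain.
Put P2 (69 MB) in memory block 1; 128 MB remain.
Put P3 (58 MB) in memory block 1; 70 MB remain.
Put P4 (190 MB) in memory block 2; 66 MB remain.
Put P5 (161 MB) in memory block 3; 95 MB remain.
Put P6 (37 MB) in memory block 2; 29 MB remain.
Put P7 (172 MB) in memory block 4; 84 MB remain.
Put P8 (158 MB) in memory block 5; 98 MB remain.
Put P9 (74 MB) in memory block 4; 10 MB remain.
Put P10 (55 MB) in memory block 1; 15 MB remain.
Put P11 (22 MB) in memory block 2; 7 MB remain.
Put P12 (130 MB) in memory block 6; 126 MB remain.
Put P13 (134 MB) in memory block 7; 122 MB remain.
Put P14 (171 MB) in memory block 8; 85 MB remain.
Final memory blocks: [59,69,58,55] [190,37,22] [161] [172,74] [158] [130] [134] [171].

8 memory blocks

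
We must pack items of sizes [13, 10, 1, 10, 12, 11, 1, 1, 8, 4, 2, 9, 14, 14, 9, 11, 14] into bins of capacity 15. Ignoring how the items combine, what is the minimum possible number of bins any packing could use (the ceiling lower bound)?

10 bins

Total size = 13 + 10 + 1 + 10 + 12 + 11 + 1 + 1 + 8 + 4 + 2 + 9 + 14 + 14 + 9 + 11 + 14 = 144.
⌈144 / 15⌉ = 10.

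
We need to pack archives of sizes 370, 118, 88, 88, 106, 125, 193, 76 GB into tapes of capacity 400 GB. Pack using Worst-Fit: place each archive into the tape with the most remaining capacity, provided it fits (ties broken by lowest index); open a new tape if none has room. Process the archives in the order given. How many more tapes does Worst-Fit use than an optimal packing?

Worst-Fit: [370] [118,88,88,106] [125,193,76] → 3 tapes.
Total size 1164 GB; any packing needs at least ⌈1164/400⌉ = 3 tapes.
So 3 is already optimal.

0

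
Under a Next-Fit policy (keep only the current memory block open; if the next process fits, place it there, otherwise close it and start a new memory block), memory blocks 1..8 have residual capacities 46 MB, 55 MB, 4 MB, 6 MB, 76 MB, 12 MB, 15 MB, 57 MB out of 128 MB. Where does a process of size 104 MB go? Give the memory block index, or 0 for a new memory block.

Next-Fit only looks at memory block 8, which has 57 MB free.
104 MB does not fit, so a new memory block is opened.

0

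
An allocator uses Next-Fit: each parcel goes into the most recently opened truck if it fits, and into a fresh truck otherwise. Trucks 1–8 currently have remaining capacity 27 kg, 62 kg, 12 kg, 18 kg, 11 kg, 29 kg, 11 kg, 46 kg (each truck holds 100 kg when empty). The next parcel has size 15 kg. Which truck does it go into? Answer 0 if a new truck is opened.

8

Next-Fit only looks at truck 8, which has 46 kg free.
15 kg fits there.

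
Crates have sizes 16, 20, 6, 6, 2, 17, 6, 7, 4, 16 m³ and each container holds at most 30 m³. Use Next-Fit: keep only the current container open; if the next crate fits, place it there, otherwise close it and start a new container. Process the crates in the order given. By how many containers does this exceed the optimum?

1

Next-Fit: [16] [20,6] [6,2,17] [6,7,4] [16] → 5 containers.
Total size 100 m³; any packing needs at least ⌈100/30⌉ = 4 containers.
An optimal packing achieves that bound: [20,7,2] [17,6,6] [16,6,4] [16] → 4 containers.
Excess: 5 − 4 = 1.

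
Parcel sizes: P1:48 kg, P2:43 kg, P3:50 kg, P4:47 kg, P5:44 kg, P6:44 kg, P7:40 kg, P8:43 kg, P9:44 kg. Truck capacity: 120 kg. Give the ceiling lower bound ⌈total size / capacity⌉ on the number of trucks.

Total size = 48 + 43 + 50 + 47 + 44 + 44 + 40 + 43 + 44 = 403 kg.
⌈403 / 120⌉ = 4.

4 trucks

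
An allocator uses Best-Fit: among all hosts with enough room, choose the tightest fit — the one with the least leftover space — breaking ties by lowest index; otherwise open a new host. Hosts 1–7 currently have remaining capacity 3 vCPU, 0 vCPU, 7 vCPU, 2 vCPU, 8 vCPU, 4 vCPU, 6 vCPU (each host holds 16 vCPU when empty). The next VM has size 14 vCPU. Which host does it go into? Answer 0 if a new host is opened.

No host has ≥ 14 vCPU free, so a new host is opened.

0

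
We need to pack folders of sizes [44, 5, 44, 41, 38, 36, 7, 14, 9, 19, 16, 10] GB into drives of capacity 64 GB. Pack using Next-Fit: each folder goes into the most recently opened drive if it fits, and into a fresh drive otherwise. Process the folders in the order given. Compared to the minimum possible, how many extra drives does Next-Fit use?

Next-Fit: [44,5] [44] [41] [38] [36,7,14] [9,19,16,10] → 6 drives.
Total size 283 GB; any packing needs at least ⌈283/64⌉ = 5 drives.
An optimal packing achieves that bound: [44,19] [44,16] [41,14,9] [38,10,7,5] [36] → 5 drives.
Excess: 6 − 5 = 1.

1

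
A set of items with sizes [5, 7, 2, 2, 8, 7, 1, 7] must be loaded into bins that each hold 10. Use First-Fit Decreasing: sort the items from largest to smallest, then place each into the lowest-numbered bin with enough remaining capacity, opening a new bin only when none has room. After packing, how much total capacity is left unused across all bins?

11

Sorted descending: 8, 7, 7, 7, 5, 2, 2, 1.
8 → bin 1 (remaining 2)
7 → bin 2 (remaining 3)
7 → bin 3 (remaining 3)
7 → bin 4 (remaining 3)
5 → bin 5 (remaining 5)
2 → bin 1 (remaining 0)
2 → bin 2 (remaining 1)
1 → bin 2 (remaining 0)
5 bins × 10 = 50; used 39; unused 11.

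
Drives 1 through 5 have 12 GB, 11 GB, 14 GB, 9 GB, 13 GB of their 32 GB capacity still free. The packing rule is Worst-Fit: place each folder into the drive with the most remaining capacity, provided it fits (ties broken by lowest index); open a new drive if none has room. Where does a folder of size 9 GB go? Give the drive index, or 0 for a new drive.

Drives with room: drive 1 (12 GB), drive 2 (11 GB), drive 3 (14 GB), drive 4 (9 GB), drive 5 (13 GB).
Most room is drive 3 with 14 GB free.

3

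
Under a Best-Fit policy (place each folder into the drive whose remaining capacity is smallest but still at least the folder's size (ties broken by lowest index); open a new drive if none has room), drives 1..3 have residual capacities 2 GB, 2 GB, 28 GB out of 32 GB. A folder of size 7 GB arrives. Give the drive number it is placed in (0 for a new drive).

3

Drives with room: drive 3 (28 GB).
Tightest fit is drive 3 with 28 GB free.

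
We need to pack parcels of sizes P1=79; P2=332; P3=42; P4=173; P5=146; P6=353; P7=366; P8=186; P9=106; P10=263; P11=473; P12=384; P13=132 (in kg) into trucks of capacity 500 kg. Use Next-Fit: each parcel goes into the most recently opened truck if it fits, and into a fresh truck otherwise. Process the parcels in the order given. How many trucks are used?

9 trucks

Put P1 (79 kg) in truck 1; 421 kg remain.
Put P2 (332 kg) in truck 1; 89 kg remain.
Put P3 (42 kg) in truck 1; 47 kg remain.
Put P4 (173 kg) in truck 2; 327 kg remain.
Put P5 (146 kg) in truck 2; 181 kg remain.
Put P6 (353 kg) in truck 3; 147 kg remain.
Put P7 (366 kg) in truck 4; 134 kg remain.
Put P8 (186 kg) in truck 5; 314 kg remain.
Put P9 (106 kg) in truck 5; 208 kg remain.
Put P10 (263 kg) in truck 6; 237 kg remain.
Put P11 (473 kg) in truck 7; 27 kg remain.
Put P12 (384 kg) in truck 8; 116 kg remain.
Put P13 (132 kg) in truck 9; 368 kg remain.
Final trucks: [79,332,42] [173,146] [353] [366] [186,106] [263] [473] [384] [132].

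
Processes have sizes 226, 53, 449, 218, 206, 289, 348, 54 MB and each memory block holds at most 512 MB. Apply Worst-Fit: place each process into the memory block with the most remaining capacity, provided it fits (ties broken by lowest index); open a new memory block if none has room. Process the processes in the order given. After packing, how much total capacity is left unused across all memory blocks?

205

226 MB → memory block 1 (remaining 286 MB)
53 MB → memory block 1 (remaining 233 MB)
449 MB → memory block 2 (remaining 63 MB)
218 MB → memory block 1 (remaining 15 MB)
206 MB → memory block 3 (remaining 306 MB)
289 MB → memory block 3 (remaining 17 MB)
348 MB → memory block 4 (remaining 164 MB)
54 MB → memory block 4 (remaining 110 MB)
4 memory blocks × 512 MB = 2048 MB; used 1843 MB; unused 205 MB.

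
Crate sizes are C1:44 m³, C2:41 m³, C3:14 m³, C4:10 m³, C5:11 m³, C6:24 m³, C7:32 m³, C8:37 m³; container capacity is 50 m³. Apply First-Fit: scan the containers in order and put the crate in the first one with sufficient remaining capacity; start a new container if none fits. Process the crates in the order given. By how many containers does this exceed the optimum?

First-Fit: [44] [41] [14,10,11] [24] [32] [37] → 6 containers.
Total size 213 m³; any packing needs at least ⌈213/50⌉ = 5 containers.
An optimal packing achieves that bound: [44] [41] [37,11] [32,14] [24,10] → 5 containers.
Excess: 6 − 5 = 1.

1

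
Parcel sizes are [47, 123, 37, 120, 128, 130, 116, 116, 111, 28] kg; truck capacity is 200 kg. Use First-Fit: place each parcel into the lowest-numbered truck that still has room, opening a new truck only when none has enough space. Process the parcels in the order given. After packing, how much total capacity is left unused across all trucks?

444

47 kg → truck 1 (remaining 153 kg)
123 kg → truck 1 (remaining 30 kg)
37 kg → truck 2 (remaining 163 kg)
120 kg → truck 2 (remaining 43 kg)
128 kg → truck 3 (remaining 72 kg)
130 kg → truck 4 (remaining 70 kg)
116 kg → truck 5 (remaining 84 kg)
116 kg → truck 6 (remaining 84 kg)
111 kg → truck 7 (remaining 89 kg)
28 kg → truck 1 (remaining 2 kg)
7 trucks × 200 kg = 1400 kg; used 956 kg; unused 444 kg.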